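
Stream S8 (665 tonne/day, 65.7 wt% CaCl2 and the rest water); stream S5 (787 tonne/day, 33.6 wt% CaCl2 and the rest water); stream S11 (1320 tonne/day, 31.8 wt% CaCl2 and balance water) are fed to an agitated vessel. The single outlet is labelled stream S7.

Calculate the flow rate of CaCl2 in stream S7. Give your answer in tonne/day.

CaCl2 out = CaCl2 in = 665×0.657 + 787×0.336 + 1320×0.318 = 1121.1 tonne/day.

1121 tonne/day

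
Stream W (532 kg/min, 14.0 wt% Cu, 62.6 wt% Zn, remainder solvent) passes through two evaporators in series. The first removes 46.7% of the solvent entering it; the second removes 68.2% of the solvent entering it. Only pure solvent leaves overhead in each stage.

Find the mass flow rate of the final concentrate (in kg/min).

solvent in feed = 532×0.234 = 124.49 kg/min.
After stage 1: solvent left = (1−0.467)×124.49 = 66.352; stream total = 473.86 kg/min.
After stage 2: solvent left = (1−0.682)×66.352 = 21.1; final concentrate = 428.61 kg/min.

428.6 kg/min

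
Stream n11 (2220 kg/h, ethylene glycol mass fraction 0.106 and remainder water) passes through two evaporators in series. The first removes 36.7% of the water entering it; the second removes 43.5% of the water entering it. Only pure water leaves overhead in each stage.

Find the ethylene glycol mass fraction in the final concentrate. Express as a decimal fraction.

water in feed = 2220×0.894 = 1984.7 kg/h.
After stage 1: water left = (1−0.367)×1984.7 = 1256.3; stream total = 1491.6 kg/h.
After stage 2: water left = (1−0.435)×1256.3 = 709.81; final concentrate = 945.13 kg/h.
ethylene glycol fraction = 235.32/945.13 = 0.249.

0.249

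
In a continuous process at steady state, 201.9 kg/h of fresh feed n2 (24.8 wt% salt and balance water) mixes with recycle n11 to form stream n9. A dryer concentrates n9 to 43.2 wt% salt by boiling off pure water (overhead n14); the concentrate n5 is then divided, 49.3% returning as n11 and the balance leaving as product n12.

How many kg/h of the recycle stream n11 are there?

112.7 kg/h

Overall salt balance (none leaves overhead): salt in fresh feed = salt in product, i.e. 201.9×0.248 = (1−0.493)·n5·0.432.
n5 = 50.071/(0.432×0.507) = 228.61 kg/h.
Recycle n11 = 0.493×228.61 = 112.71 kg/h.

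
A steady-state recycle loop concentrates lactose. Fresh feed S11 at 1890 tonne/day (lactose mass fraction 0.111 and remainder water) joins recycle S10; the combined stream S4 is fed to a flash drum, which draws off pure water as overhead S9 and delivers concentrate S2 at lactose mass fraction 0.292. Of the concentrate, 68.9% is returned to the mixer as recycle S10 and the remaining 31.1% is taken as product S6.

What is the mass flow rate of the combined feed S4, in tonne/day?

3482 tonne/day

Overall lactose balance (none leaves overhead): lactose in fresh feed = lactose in product, i.e. 1890×0.111 = (1−0.689)·S2·0.292.
S2 = 209.79/(0.292×0.311) = 2310.2 tonne/day.
Recycle S10 = 0.689×2310.2 = 1591.7 tonne/day.
Combined feed S4 = 1890 + 1591.7 = 3481.7 tonne/day.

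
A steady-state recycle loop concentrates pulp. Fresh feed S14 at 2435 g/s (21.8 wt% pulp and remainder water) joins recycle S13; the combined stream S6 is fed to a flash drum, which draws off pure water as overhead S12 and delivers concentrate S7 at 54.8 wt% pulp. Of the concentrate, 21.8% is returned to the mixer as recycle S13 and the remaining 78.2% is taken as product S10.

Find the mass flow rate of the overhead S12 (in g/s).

Overall pulp balance (none leaves overhead): pulp in fresh feed = pulp in product, i.e. 2435×0.218 = (1−0.218)·S7·0.548.
S7 = 530.83/(0.548×0.782) = 1238.7 g/s.
Recycle S13 = 0.218×1238.7 = 270.04 g/s.
Combined feed S6 = 2435 + 270.04 = 2705 g/s.
Overhead S12 = S6 − S7 = 2705 − 1238.7 = 1466.3 g/s.

1466 g/s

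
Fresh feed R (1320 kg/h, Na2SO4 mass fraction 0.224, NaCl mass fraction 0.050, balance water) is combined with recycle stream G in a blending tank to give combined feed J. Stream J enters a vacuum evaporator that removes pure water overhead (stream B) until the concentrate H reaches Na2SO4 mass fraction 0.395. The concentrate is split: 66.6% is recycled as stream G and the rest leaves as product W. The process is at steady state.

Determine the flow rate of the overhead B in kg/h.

571.4 kg/h

Overall Na2SO4 balance (none leaves overhead): Na2SO4 in fresh feed = Na2SO4 in product, i.e. 1320×0.224 = (1−0.666)·H·0.395.
H = 295.68/(0.395×0.334) = 2241.2 kg/h.
Recycle G = 0.666×2241.2 = 1492.6 kg/h.
Combined feed J = 1320 + 1492.6 = 2812.6 kg/h.
Overhead B = J − H = 2812.6 − 2241.2 = 571.44 kg/h.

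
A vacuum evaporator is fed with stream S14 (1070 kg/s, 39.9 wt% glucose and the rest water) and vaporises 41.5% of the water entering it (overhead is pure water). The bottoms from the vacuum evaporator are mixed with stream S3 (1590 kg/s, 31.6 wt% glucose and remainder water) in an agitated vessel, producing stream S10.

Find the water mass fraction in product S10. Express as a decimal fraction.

Vapour removed = 0.415×0.601×1070 = 266.87 kg/s; concentrate = 803.13 kg/s.
water reaching the mixer = 376.2 (from concentrate) + 1590×0.684 = 1463.8 kg/s.
Product flow = 803.13 + 1590 = 2393.1 kg/s; water fraction = 0.612.

0.612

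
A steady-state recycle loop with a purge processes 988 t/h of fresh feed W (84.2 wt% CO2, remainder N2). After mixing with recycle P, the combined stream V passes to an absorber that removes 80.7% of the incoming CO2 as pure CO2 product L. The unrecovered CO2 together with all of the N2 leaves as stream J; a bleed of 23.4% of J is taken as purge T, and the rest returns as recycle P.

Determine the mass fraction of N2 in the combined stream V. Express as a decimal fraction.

N2 enters only via W and leaves only via the purge: 988×0.158 = 0.234×(N2 in J), and the absorber passes all N2, so N2 in V = N2 in J = 667.11 t/h.
CO2 in V: m_A = 988×0.842 + (1−0.234)·(1−0.807)·m_A, so m_A = 831.9/0.8522 = 976.22 t/h.
V = 976.22 + 667.11 = 1643.3 t/h.
N2 fraction in V = 667.11/1643.3 = 0.406.

0.406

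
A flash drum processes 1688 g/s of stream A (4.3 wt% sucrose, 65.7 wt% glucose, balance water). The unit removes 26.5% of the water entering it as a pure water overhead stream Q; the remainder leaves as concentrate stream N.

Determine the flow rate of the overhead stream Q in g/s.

water entering = 1688×0.300 = 506.4 g/s; overhead removed = 0.265×506.4 = 134.2 g/s.

134.2 g/s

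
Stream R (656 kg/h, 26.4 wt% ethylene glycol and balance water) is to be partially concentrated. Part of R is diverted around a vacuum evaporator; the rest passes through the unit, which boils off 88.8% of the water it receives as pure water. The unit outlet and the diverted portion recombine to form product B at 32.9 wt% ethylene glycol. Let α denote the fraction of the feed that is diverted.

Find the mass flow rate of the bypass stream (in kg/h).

All 656×0.264 = 173.18 kg/h of ethylene glycol reaches B, so B = 173.18/0.329 = 526.4 kg/h and vapour = 129.6 kg/h.
The evaporator receives (1−α)·656 of feed at 0.736 water and removes 0.888 of that water:
0.888×0.736×(1−α)×656 = 129.6
(1−α) = 129.6/428.74 = 0.3023;  α = 0.6977.
Bypass flow = 0.6977×656 = 457.7 kg/h.

457.7 kg/h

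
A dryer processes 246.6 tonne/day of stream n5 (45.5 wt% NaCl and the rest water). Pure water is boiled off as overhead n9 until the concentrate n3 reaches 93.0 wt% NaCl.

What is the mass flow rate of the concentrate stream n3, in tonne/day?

120.6 tonne/day

NaCl is conserved: 246.6×0.455 = 112.2 tonne/day all reports to the concentrate.
Concentrate = 112.2/(target fraction) = 120.65 tonne/day.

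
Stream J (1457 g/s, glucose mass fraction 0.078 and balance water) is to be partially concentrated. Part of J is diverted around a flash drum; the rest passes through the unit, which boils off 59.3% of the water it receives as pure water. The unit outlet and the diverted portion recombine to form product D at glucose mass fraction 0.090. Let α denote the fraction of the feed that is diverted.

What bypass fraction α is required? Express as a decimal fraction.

All 1457×0.078 = 113.65 g/s of glucose reaches D, so D = 113.65/0.090 = 1262.7 g/s and vapour = 194.27 g/s.
The evaporator receives (1−α)·1457 of feed at 0.922 water and removes 0.593 of that water:
0.593×0.922×(1−α)×1457 = 194.27
(1−α) = 194.27/796.61 = 0.2439;  α = 0.7561.

0.756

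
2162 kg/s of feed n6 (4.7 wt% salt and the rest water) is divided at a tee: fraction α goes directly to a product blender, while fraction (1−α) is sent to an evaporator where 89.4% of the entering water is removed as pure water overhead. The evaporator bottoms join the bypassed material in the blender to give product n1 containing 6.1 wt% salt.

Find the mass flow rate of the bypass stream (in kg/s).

All 2162×0.047 = 101.61 kg/s of salt reaches n1, so n1 = 101.61/0.061 = 1665.8 kg/s and vapour = 496.2 kg/s.
The evaporator receives (1−α)·2162 of feed at 0.953 water and removes 0.894 of that water:
0.894×0.953×(1−α)×2162 = 496.2
(1−α) = 496.2/1842 = 0.2694;  α = 0.7306.
Bypass flow = 0.7306×2162 = 1579.6 kg/s.

1580 kg/s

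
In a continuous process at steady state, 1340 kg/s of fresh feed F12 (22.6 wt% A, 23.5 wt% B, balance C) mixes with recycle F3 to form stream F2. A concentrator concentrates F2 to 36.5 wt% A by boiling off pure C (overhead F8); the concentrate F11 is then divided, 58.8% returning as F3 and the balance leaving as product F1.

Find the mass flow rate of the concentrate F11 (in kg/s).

Overall A balance (none leaves overhead): A in fresh feed = A in product, i.e. 1340×0.226 = (1−0.588)·F11·0.365.
F11 = 302.84/(0.365×0.412) = 2013.8 kg/s.

2014 kg/s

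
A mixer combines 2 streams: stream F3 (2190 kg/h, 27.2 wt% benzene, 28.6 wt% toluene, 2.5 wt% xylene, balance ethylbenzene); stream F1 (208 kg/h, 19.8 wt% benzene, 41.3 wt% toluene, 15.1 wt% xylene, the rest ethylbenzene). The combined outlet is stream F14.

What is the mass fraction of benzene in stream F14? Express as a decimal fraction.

Total flow out = 2190 + 208 = 2398 kg/h.
benzene in = 2190×0.272 + 208×0.198 = 636.86 kg/h.
benzene mass fraction in F14 = 636.86/2398 = 0.266.

0.266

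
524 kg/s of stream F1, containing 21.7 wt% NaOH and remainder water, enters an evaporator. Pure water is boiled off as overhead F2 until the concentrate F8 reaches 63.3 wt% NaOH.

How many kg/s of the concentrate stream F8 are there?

NaOH is conserved: 524×0.217 = 113.71 kg/s all reports to the concentrate.
Concentrate = 113.71/(target fraction) = 179.63 kg/s.

179.6 kg/s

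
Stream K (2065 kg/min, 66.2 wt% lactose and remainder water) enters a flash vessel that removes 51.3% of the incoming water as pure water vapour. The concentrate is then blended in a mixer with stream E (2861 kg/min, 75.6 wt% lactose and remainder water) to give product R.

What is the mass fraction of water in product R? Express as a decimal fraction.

Vapour removed = 0.513×0.338×2065 = 358.06 kg/min; concentrate = 1706.9 kg/min.
water reaching the mixer = 339.91 (from concentrate) + 2861×0.244 = 1038 kg/min.
Product flow = 1706.9 + 2861 = 4567.9 kg/min; water fraction = 0.227.

0.227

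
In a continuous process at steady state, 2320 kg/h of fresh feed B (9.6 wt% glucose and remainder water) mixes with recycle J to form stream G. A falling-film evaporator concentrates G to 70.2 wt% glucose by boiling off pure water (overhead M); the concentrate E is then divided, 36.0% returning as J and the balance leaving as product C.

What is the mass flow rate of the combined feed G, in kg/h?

Overall glucose balance (none leaves overhead): glucose in fresh feed = glucose in product, i.e. 2320×0.096 = (1−0.360)·E·0.702.
E = 222.72/(0.702×0.640) = 495.73 kg/h.
Recycle J = 0.360×495.73 = 178.46 kg/h.
Combined feed G = 2320 + 178.46 = 2498.5 kg/h.

2498 kg/h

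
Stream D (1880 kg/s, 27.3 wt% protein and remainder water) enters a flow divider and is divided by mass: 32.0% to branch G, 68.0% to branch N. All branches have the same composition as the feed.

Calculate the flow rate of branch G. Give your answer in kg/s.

Branch G flow = 0.320×1880 = 601.6 kg/s.

601.6 kg/s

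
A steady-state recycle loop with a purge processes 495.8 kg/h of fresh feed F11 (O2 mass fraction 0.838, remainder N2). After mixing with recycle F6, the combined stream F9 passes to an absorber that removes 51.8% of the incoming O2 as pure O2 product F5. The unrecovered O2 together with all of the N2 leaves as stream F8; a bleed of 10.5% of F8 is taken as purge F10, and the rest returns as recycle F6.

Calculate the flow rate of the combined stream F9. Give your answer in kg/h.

1496 kg/h

N2 enters only via F11 and leaves only via the purge: 495.8×0.162 = 0.105×(N2 in F8), and the absorber passes all N2, so N2 in F9 = N2 in F8 = 764.95 kg/h.
O2 in F9: m_A = 495.8×0.838 + (1−0.105)·(1−0.518)·m_A, so m_A = 415.48/0.5686 = 730.69 kg/h.
F9 = 730.69 + 764.95 = 1495.6 kg/h.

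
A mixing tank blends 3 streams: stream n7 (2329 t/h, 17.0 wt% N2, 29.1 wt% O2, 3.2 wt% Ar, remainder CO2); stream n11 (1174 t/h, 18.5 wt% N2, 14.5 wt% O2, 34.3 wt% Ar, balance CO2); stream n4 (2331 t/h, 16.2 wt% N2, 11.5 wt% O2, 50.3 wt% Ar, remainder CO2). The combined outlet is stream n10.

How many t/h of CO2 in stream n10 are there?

2078 t/h

CO2 out = CO2 in = 2329×0.507 + 1174×0.327 + 2331×0.220 = 2077.5 t/h.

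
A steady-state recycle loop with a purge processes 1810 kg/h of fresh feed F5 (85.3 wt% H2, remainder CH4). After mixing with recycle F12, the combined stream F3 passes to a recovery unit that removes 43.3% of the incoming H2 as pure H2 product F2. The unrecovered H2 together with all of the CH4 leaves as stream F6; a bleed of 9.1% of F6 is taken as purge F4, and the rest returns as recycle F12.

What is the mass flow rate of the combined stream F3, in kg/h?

CH4 enters only via F5 and leaves only via the purge: 1810×0.147 = 0.091×(CH4 in F6), and the recovery unit passes all CH4, so CH4 in F3 = CH4 in F6 = 2923.8 kg/h.
H2 in F3: m_A = 1810×0.853 + (1−0.091)·(1−0.433)·m_A, so m_A = 1543.9/0.4846 = 3186 kg/h.
F3 = 3186 + 2923.8 = 6109.9 kg/h.

6110 kg/h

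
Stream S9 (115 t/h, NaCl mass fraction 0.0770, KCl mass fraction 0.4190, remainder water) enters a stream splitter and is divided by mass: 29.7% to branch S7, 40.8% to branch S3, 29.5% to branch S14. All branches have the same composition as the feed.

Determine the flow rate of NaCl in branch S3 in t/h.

Branch S3 total = 0.408×115 = 46.92 t/h.
NaCl in S3 = 0.077×46.92 = 3.6128 t/h.

3.613 t/h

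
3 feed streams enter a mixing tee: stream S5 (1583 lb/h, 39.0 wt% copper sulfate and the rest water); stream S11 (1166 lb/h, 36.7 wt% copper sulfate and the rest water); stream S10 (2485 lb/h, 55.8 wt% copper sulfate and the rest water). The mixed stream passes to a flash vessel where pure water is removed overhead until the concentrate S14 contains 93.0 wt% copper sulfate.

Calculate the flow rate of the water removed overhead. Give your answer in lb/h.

copper sulfate entering = 1583×0.390 + 1166×0.367 + 2485×0.558 = 2431.9 lb/h.
All copper sulfate reports to S14, so S14 = 2431.9/0.930 = 2615 lb/h.
Total feed = 5234 lb/h; overhead = 5234 − 2615 = 2619 lb/h.

2619 lb/h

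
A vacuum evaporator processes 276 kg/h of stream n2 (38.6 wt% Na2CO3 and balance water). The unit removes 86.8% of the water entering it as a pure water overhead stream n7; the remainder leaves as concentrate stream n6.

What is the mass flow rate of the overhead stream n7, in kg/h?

water entering = 276×0.614 = 169.46 kg/h; overhead removed = 0.868×169.46 = 147.09 kg/h.

147.1 kg/h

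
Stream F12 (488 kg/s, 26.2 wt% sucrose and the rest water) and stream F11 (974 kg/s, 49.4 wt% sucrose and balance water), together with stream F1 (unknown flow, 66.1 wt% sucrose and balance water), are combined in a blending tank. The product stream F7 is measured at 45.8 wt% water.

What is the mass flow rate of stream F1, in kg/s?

1541 kg/s

Let F1 be the unknown flow. Total out = 1462 + F1.
water balance: 852.99 + 0.339·F1 = 0.458·(1462 + F1)
(0.339 − 0.458)·F1 = 0.458×1462 − 852.99 = -183.39
F1 = -183.39 / -0.119 = 1541.1 kg/s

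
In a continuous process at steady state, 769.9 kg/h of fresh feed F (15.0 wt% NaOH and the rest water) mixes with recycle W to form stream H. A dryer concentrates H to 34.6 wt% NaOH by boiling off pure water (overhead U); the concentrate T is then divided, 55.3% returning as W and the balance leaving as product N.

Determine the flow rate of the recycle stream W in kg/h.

412.9 kg/h

Overall NaOH balance (none leaves overhead): NaOH in fresh feed = NaOH in product, i.e. 769.9×0.150 = (1−0.553)·T·0.346.
T = 115.48/(0.346×0.447) = 746.69 kg/h.
Recycle W = 0.553×746.69 = 412.92 kg/h.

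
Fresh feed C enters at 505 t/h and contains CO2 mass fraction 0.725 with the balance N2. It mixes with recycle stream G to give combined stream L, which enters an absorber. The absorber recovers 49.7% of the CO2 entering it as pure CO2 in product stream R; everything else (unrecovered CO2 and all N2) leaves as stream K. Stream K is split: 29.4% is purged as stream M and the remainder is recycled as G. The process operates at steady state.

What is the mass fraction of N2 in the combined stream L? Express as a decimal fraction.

N2 enters only via C and leaves only via the purge: 505×0.275 = 0.294×(N2 in K), and the absorber passes all N2, so N2 in L = N2 in K = 472.36 t/h.
CO2 in L: m_A = 505×0.725 + (1−0.294)·(1−0.497)·m_A, so m_A = 366.12/0.6449 = 567.74 t/h.
L = 567.74 + 472.36 = 1040.1 t/h.
N2 fraction in L = 472.36/1040.1 = 0.454.

0.454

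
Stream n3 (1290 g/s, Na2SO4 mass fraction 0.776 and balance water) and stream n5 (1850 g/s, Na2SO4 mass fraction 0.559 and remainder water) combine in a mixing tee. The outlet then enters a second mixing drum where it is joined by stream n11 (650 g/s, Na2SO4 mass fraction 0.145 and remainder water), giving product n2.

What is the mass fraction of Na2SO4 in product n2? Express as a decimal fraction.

0.562

Overall, product flow = 3790 g/s.
Na2SO4 in = 1290×0.776 + 1850×0.559 + 650×0.145 = 2129.4 g/s.
Na2SO4 fraction in n2 = 0.562.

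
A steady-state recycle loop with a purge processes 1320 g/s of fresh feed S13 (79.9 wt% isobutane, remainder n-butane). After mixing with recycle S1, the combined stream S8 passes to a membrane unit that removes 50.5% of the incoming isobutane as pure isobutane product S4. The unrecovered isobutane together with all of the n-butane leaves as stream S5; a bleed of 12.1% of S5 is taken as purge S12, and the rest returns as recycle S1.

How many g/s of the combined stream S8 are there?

n-butane enters only via S13 and leaves only via the purge: 1320×0.201 = 0.121×(n-butane in S5), and the membrane unit passes all n-butane, so n-butane in S8 = n-butane in S5 = 2192.7 g/s.
isobutane in S8: m_A = 1320×0.799 + (1−0.121)·(1−0.505)·m_A, so m_A = 1054.7/0.5649 = 1867 g/s.
S8 = 1867 + 2192.7 = 4059.8 g/s.

4060 g/s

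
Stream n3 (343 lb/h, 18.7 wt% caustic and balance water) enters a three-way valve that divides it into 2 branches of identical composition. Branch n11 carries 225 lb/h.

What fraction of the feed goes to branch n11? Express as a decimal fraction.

0.656

Fraction to n11 = 225/343 = 0.6560.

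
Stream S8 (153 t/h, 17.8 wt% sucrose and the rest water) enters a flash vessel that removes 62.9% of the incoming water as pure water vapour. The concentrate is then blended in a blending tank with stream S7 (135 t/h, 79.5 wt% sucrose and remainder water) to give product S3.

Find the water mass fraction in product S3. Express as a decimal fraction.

0.3558

Vapour removed = 0.629×0.822×153 = 79.107 t/h; concentrate = 73.893 t/h.
water reaching the mixer = 46.659 (from concentrate) + 135×0.205 = 74.334 t/h.
Product flow = 73.893 + 135 = 208.89 t/h; water fraction = 0.3558.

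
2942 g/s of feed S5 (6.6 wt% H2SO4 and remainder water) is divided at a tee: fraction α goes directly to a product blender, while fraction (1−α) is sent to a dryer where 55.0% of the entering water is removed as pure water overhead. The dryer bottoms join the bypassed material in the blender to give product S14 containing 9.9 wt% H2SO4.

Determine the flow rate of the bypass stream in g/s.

All 2942×0.066 = 194.17 g/s of H2SO4 reaches S14, so S14 = 194.17/0.099 = 1961.3 g/s and vapour = 980.67 g/s.
The evaporator receives (1−α)·2942 of feed at 0.934 water and removes 0.550 of that water:
0.550×0.934×(1−α)×2942 = 980.67
(1−α) = 980.67/1511.3 = 0.6489;  α = 0.3511.
Bypass flow = 0.3511×2942 = 1033 g/s.

1033 g/s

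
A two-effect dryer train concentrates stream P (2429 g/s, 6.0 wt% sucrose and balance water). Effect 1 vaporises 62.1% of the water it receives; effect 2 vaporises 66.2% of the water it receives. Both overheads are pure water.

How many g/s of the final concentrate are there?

water in feed = 2429×0.940 = 2283.3 g/s.
After stage 1: water left = (1−0.621)×2283.3 = 865.36; stream total = 1011.1 g/s.
After stage 2: water left = (1−0.662)×865.36 = 292.49; final concentrate = 438.23 g/s.

438.2 g/s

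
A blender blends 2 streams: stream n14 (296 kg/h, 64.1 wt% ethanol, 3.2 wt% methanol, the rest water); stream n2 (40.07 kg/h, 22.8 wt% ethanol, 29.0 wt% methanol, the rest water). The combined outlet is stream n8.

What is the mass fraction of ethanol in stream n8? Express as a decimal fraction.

0.5918

Total flow out = 296 + 40.07 = 336.07 kg/h.
ethanol in = 296×0.641 + 40.07×0.228 = 198.87 kg/h.
ethanol mass fraction in n8 = 198.87/336.07 = 0.5918.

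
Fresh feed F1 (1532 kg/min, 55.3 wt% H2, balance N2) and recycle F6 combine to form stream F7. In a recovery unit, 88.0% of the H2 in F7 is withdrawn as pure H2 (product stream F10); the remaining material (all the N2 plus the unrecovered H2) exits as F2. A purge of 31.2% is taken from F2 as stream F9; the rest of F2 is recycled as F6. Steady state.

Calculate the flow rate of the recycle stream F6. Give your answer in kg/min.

N2 enters only via F1 and leaves only via the purge: 1532×0.447 = 0.312×(N2 in F2), and the recovery unit passes all N2, so N2 in F7 = N2 in F2 = 2194.9 kg/min.
H2 in F7: m_A = 1532×0.553 + (1−0.312)·(1−0.880)·m_A, so m_A = 847.2/0.9174 = 923.43 kg/min.
F2 = (1−0.880)×923.43 + 2194.9 = 2305.7 kg/min.
Recycle F6 = (1−0.312)×2305.7 = 1586.3 kg/min.

1586 kg/min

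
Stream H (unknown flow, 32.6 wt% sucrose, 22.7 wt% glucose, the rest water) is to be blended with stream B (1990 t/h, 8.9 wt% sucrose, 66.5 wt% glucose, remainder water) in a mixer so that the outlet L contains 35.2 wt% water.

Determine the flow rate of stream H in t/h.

2220 t/h

Let H be the unknown flow. Total out = 1990 + H.
water balance: 489.54 + 0.447·H = 0.352·(1990 + H)
(0.447 − 0.352)·H = 0.352×1990 − 489.54 = 210.94
H = 210.94 / 0.095 = 2220.4 t/h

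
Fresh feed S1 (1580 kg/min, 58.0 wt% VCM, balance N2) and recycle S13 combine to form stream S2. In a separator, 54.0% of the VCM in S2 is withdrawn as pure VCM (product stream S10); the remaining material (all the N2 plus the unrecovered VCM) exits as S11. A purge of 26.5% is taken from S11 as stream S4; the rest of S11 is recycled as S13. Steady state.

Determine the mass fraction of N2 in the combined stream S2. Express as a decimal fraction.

0.644

N2 enters only via S1 and leaves only via the purge: 1580×0.420 = 0.265×(N2 in S11), and the separator passes all N2, so N2 in S2 = N2 in S11 = 2504.2 kg/min.
VCM in S2: m_A = 1580×0.580 + (1−0.265)·(1−0.540)·m_A, so m_A = 916.4/0.6619 = 1384.5 kg/min.
S2 = 1384.5 + 2504.2 = 3888.7 kg/min.
N2 fraction in S2 = 2504.2/3888.7 = 0.644.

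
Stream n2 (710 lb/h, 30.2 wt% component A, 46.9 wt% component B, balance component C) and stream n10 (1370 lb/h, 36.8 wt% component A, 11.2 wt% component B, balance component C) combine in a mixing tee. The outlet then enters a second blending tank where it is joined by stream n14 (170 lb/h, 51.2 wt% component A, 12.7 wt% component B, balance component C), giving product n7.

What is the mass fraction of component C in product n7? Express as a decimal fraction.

Overall, product flow = 2250 lb/h.
component C in = 710×0.229 + 1370×0.520 + 170×0.361 = 936.36 lb/h.
component C fraction in n7 = 0.416.

0.416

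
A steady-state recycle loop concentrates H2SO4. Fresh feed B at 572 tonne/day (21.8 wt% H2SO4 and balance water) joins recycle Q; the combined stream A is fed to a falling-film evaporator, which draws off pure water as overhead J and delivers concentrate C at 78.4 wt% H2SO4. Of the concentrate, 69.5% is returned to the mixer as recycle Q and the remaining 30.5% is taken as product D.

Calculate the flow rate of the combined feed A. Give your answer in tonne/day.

Overall H2SO4 balance (none leaves overhead): H2SO4 in fresh feed = H2SO4 in product, i.e. 572×0.218 = (1−0.695)·C·0.784.
C = 124.7/(0.784×0.305) = 521.48 tonne/day.
Recycle Q = 0.695×521.48 = 362.43 tonne/day.
Combined feed A = 572 + 362.43 = 934.43 tonne/day.

934.4 tonne/day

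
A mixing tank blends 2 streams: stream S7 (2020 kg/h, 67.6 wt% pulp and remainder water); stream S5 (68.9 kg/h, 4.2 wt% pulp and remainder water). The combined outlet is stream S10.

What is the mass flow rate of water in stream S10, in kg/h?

720.5 kg/h

water out = water in = 2020×0.324 + 68.9×0.958 = 720.49 kg/h.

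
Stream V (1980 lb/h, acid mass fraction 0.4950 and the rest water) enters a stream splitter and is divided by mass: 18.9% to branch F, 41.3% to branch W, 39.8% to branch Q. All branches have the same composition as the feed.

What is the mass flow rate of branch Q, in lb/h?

Branch Q flow = 0.398×1980 = 788.04 lb/h.

788 lb/h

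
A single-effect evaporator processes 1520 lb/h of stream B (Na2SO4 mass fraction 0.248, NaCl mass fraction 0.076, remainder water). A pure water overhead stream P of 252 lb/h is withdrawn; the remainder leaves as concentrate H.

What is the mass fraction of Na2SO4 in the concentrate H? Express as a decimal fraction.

0.297

Na2SO4 is not removed: 1520×0.248 = 376.96 lb/h of Na2SO4 enters H.
Concentrate = 1520 − 252 = 1268 lb/h.
Mass fraction = 376.96/1268 = 0.297.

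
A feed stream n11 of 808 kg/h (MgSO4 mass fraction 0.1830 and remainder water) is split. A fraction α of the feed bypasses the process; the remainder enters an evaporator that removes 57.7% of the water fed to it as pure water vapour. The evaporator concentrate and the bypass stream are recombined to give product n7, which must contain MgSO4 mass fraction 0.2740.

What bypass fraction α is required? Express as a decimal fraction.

All 808×0.183 = 147.86 kg/h of MgSO4 reaches n7, so n7 = 147.86/0.274 = 539.65 kg/h and vapour = 268.35 kg/h.
The evaporator receives (1−α)·808 of feed at 0.817 water and removes 0.577 of that water:
0.577×0.817×(1−α)×808 = 268.35
(1−α) = 268.35/380.9 = 0.7045;  α = 0.2955.

0.295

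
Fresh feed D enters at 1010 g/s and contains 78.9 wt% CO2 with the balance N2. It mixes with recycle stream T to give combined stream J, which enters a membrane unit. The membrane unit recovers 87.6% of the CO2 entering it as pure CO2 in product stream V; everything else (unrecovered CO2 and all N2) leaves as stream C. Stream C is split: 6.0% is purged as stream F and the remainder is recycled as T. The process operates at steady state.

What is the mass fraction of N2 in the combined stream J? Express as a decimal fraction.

N2 enters only via D and leaves only via the purge: 1010×0.211 = 0.060×(N2 in C), and the membrane unit passes all N2, so N2 in J = N2 in C = 3551.8 g/s.
CO2 in J: m_A = 1010×0.789 + (1−0.060)·(1−0.876)·m_A, so m_A = 796.89/0.8834 = 902.03 g/s.
J = 902.03 + 3551.8 = 4453.9 g/s.
N2 fraction in J = 3551.8/4453.9 = 0.7975.

0.7975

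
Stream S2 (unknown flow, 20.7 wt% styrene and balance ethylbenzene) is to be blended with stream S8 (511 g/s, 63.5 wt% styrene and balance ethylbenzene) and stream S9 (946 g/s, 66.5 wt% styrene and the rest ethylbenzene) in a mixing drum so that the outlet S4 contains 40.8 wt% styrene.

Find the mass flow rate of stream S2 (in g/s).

Let S2 be the unknown flow. Total out = 1457 + S2.
styrene balance: 953.58 + 0.207·S2 = 0.408·(1457 + S2)
(0.207 − 0.408)·S2 = 0.408×1457 − 953.58 = -359.12
S2 = -359.12 / -0.201 = 1786.7 g/s

1787 g/s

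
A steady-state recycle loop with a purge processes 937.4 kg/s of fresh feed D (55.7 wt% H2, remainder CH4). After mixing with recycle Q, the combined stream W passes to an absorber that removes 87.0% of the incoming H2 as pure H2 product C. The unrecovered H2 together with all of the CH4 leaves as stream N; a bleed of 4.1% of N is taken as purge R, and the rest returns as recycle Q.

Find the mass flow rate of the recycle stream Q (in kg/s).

9788 kg/s

CH4 enters only via D and leaves only via the purge: 937.4×0.443 = 0.041×(CH4 in N), and the absorber passes all CH4, so CH4 in W = CH4 in N = 10128 kg/s.
H2 in W: m_A = 937.4×0.557 + (1−0.041)·(1−0.870)·m_A, so m_A = 522.13/0.8753 = 596.5 kg/s.
N = (1−0.870)×596.5 + 10128 = 10206 kg/s.
Recycle Q = (1−0.041)×10206 = 9787.6 kg/s.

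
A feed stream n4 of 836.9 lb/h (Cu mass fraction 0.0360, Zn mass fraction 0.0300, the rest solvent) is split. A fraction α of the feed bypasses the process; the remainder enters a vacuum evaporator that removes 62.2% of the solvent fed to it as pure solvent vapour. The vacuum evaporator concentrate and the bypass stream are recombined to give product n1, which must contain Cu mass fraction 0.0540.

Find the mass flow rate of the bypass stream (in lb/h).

All 836.9×0.036 = 30.128 lb/h of Cu reaches n1, so n1 = 30.128/0.054 = 557.93 lb/h and vapour = 278.97 lb/h.
The evaporator receives (1−α)·836.9 of feed at 0.934 solvent and removes 0.622 of that solvent:
0.622×0.934×(1−α)×836.9 = 278.97
(1−α) = 278.97/486.2 = 0.5738;  α = 0.4262.
Bypass flow = 0.4262×836.9 = 356.71 lb/h.

356.7 lb/h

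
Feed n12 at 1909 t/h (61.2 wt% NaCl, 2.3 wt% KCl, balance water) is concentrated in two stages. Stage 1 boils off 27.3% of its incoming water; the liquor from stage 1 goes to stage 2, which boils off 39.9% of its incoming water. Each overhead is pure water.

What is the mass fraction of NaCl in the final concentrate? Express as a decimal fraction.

water in feed = 1909×0.365 = 696.78 t/h.
After stage 1: water left = (1−0.273)×696.78 = 506.56; stream total = 1718.8 t/h.
After stage 2: water left = (1−0.399)×506.56 = 304.44; final concentrate = 1516.7 t/h.
NaCl fraction = 1168.3/1516.7 = 0.7703.

0.7703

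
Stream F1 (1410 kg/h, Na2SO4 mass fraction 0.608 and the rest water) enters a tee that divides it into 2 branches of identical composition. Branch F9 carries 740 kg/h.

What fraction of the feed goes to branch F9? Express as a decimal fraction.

0.525

Fraction to F9 = 740/1410 = 0.5248.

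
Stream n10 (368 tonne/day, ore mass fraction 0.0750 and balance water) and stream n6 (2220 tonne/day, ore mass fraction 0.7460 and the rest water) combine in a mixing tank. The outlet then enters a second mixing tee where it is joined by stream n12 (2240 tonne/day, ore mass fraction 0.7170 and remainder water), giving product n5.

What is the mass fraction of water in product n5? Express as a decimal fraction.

Overall, product flow = 4828 tonne/day.
water in = 368×0.925 + 2220×0.254 + 2240×0.283 = 1538.2 tonne/day.
water fraction in n5 = 0.3186.

0.3186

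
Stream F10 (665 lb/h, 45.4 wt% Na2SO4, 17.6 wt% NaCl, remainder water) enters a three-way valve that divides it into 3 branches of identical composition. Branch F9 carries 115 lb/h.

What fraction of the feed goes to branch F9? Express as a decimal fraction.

Fraction to F9 = 115/665 = 0.1729.

0.173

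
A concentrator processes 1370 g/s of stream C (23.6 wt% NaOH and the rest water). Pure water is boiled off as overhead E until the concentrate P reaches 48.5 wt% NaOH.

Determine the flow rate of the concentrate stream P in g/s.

NaOH is conserved: 1370×0.236 = 323.32 g/s all reports to the concentrate.
Concentrate = 323.32/(target fraction) = 666.64 g/s.

666.6 g/s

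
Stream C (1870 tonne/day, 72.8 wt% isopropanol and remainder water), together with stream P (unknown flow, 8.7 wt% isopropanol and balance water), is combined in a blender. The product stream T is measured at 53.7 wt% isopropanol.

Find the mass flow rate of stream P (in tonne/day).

Let P be the unknown flow. Total out = 1870 + P.
isopropanol balance: 1361.4 + 0.087·P = 0.537·(1870 + P)
(0.087 − 0.537)·P = 0.537×1870 − 1361.4 = -357.17
P = -357.17 / -0.450 = 793.71 tonne/day

793.7 tonne/day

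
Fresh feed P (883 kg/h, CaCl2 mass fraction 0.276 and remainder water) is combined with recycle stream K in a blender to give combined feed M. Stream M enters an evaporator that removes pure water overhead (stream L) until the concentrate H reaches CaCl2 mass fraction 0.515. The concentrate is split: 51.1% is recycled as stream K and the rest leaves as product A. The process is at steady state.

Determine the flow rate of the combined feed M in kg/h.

Overall CaCl2 balance (none leaves overhead): CaCl2 in fresh feed = CaCl2 in product, i.e. 883×0.276 = (1−0.511)·H·0.515.
H = 243.71/(0.515×0.489) = 967.73 kg/h.
Recycle K = 0.511×967.73 = 494.51 kg/h.
Combined feed M = 883 + 494.51 = 1377.5 kg/h.

1378 kg/h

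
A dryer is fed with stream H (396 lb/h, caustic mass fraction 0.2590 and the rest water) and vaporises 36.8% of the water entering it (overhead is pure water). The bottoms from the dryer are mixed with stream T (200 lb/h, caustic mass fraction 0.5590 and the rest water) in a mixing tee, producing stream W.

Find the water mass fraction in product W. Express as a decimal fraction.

0.5607

Vapour removed = 0.368×0.741×396 = 107.98 lb/h; concentrate = 288.02 lb/h.
water reaching the mixer = 185.45 (from concentrate) + 200×0.441 = 273.65 lb/h.
Product flow = 288.02 + 200 = 488.02 lb/h; water fraction = 0.5607.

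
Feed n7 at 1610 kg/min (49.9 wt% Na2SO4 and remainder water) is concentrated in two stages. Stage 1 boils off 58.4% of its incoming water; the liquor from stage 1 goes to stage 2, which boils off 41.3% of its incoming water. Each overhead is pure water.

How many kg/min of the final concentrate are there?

water in feed = 1610×0.501 = 806.61 kg/min.
After stage 1: water left = (1−0.584)×806.61 = 335.55; stream total = 1138.9 kg/min.
After stage 2: water left = (1−0.413)×335.55 = 196.97; final concentrate = 1000.4 kg/min.

1000 kg/min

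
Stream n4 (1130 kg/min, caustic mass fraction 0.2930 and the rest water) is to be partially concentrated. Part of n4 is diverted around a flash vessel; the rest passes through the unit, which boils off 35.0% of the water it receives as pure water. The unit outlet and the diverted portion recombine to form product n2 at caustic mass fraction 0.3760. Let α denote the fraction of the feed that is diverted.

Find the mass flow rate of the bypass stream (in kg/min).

All 1130×0.293 = 331.09 kg/min of caustic reaches n2, so n2 = 331.09/0.376 = 880.56 kg/min and vapour = 249.44 kg/min.
The evaporator receives (1−α)·1130 of feed at 0.707 water and removes 0.350 of that water:
0.350×0.707×(1−α)×1130 = 249.44
(1−α) = 249.44/279.62 = 0.8921;  α = 0.1079.
Bypass flow = 0.1079×1130 = 121.95 kg/min.

122 kg/min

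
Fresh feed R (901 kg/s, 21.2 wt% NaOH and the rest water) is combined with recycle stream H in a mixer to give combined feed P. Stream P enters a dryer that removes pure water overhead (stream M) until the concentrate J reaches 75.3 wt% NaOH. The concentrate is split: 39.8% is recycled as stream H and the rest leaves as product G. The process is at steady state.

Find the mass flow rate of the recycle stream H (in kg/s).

167.7 kg/s

Overall NaOH balance (none leaves overhead): NaOH in fresh feed = NaOH in product, i.e. 901×0.212 = (1−0.398)·J·0.753.
J = 191.01/(0.753×0.602) = 421.38 kg/s.
Recycle H = 0.398×421.38 = 167.71 kg/s.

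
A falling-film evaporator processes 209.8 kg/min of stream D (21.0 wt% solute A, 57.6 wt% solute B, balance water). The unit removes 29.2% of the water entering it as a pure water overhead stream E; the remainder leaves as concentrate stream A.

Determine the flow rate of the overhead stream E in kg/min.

13.11 kg/min

water entering = 209.8×0.214 = 44.897 kg/min; overhead removed = 0.292×44.897 = 13.11 kg/min.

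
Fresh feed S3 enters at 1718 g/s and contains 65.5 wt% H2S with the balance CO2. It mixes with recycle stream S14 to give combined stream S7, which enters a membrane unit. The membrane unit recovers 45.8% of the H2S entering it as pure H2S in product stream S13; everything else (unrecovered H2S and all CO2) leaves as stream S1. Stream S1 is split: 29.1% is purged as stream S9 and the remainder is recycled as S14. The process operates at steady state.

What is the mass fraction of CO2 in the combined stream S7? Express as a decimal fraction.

CO2 enters only via S3 and leaves only via the purge: 1718×0.345 = 0.291×(CO2 in S1), and the membrane unit passes all CO2, so CO2 in S7 = CO2 in S1 = 2036.8 g/s.
H2S in S7: m_A = 1718×0.655 + (1−0.291)·(1−0.458)·m_A, so m_A = 1125.3/0.6157 = 1827.6 g/s.
S7 = 1827.6 + 2036.8 = 3864.4 g/s.
CO2 fraction in S7 = 2036.8/3864.4 = 0.5271.

0.5271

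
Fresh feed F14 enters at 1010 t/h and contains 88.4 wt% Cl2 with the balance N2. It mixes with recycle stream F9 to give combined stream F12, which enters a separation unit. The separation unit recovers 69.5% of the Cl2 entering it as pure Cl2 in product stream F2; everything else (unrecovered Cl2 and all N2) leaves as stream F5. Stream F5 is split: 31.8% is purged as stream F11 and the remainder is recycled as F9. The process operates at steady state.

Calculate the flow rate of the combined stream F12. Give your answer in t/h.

1496 t/h

N2 enters only via F14 and leaves only via the purge: 1010×0.116 = 0.318×(N2 in F5), and the separation unit passes all N2, so N2 in F12 = N2 in F5 = 368.43 t/h.
Cl2 in F12: m_A = 1010×0.884 + (1−0.318)·(1−0.695)·m_A, so m_A = 892.84/0.7920 = 1127.3 t/h.
F12 = 1127.3 + 368.43 = 1495.8 t/h.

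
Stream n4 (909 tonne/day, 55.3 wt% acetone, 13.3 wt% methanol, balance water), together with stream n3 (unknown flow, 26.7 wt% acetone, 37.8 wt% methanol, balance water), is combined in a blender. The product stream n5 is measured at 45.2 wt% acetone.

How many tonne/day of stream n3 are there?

Let n3 be the unknown flow. Total out = 909 + n3.
acetone balance: 502.68 + 0.267·n3 = 0.452·(909 + n3)
(0.267 − 0.452)·n3 = 0.452×909 − 502.68 = -91.809
n3 = -91.809 / -0.185 = 496.26 tonne/day

496.3 tonne/day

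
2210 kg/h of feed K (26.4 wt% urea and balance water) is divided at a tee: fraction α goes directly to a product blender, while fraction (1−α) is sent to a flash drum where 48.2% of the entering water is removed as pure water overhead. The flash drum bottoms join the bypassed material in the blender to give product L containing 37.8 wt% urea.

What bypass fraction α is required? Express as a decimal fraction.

0.150

All 2210×0.264 = 583.44 kg/h of urea reaches L, so L = 583.44/0.378 = 1543.5 kg/h and vapour = 666.51 kg/h.
The evaporator receives (1−α)·2210 of feed at 0.736 water and removes 0.482 of that water:
0.482×0.736×(1−α)×2210 = 666.51
(1−α) = 666.51/784 = 0.8501;  α = 0.1499.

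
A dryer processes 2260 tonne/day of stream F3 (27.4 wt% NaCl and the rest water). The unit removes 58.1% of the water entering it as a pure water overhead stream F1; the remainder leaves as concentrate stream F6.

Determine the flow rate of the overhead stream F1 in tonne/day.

water entering = 2260×0.726 = 1640.8 tonne/day; overhead removed = 0.581×1640.8 = 953.28 tonne/day.

953.3 tonne/day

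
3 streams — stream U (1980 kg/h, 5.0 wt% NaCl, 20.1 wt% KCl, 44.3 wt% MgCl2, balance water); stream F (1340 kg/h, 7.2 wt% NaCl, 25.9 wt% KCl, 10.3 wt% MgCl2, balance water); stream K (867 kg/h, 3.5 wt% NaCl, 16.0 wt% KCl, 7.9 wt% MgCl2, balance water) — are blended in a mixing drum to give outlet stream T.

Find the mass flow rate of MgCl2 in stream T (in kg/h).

MgCl2 out = MgCl2 in = 1980×0.443 + 1340×0.103 + 867×0.079 = 1083.7 kg/h.

1084 kg/h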